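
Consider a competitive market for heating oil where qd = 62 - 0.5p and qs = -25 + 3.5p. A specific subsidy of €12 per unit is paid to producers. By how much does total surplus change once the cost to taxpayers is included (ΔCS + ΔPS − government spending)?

Net change in total surplus = -€31.5

Pre-subsidy: 62 - 0.5p = -25 + 3.5p gives p* = 21.75, q* = 51.125.
With the subsidy, sellers receive ps = pb + 12 for each unit, where pb is the price buyers pay.
Supply in terms of pb becomes qs = -25 + 3.5(pb + 12) = 17 + 3.5pb. Setting this equal to demand: 62 - 0.5pb = 17 + 3.5pb, so pb = 11.25.
Sellers receive ps = 11.25 + 12 = 23.25; q' = 62 − 0.5·11.25 = 56.375.
ΔCS = ½(51.125 + 56.375)(21.75 − 11.25) = 564.375; ΔPS = ½(51.125 + 56.375)(23.25 − 21.75) = 80.625.
Government spending = 12 × 56.375 = 676.5.
Net change = 564.375 + 80.625 − 676.5 = -31.5. The loss equals the DWL triangle ½·12·5.25.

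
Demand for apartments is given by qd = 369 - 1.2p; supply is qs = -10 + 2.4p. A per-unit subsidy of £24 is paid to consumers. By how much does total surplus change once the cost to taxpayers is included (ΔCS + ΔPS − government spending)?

Net change in total surplus = -£230.4

Pre-subsidy: 369 - 1.2p = -10 + 2.4p gives p* = 1895/18, q* = 728/3.
With the rebate, buyers effectively pay pb = ps − 24, where ps is the price sellers receive.
Demand in terms of ps becomes qd = 369 − 1.2(ps − 24) = 397.8 - 1.2ps. Setting this equal to supply: 397.8 - 1.2ps = -10 + 2.4ps, so ps = 2039/18.
Buyers pay pb = 2039/18 − 24 = 1607/18; q' = -10 + 2.4·(2039/18) = 3928/15.
ΔCS = ½(728/3 + 3928/15)(1895/18 − 1607/18) = 60544/15; ΔPS = ½(728/3 + 3928/15)(2039/18 − 1895/18) = 30272/15.
Government spending = 24 × 3928/15 = 6284.8.
Net change = 60544/15 + 30272/15 − 6284.8 = -230.4. The loss equals the DWL triangle ½·24·19.2.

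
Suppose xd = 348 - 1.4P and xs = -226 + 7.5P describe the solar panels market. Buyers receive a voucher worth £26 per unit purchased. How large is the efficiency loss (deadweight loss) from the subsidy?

Pre-subsidy: 348 - 1.4P = -226 + 7.5P gives P* = 5740/89, x* = 22936/89.
With the rebate, buyers effectively pay Pb = Ps − 26, where Ps is the price sellers receive.
Demand in terms of Ps becomes xd = 348 − 1.4(Ps − 26) = 384.4 - 1.4Ps. Setting this equal to supply: 384.4 - 1.4Ps = -226 + 7.5Ps, so Ps = 6104/89.
Buyers pay Pb = 6104/89 − 26 = 3790/89; x' = -226 + 7.5·(6104/89) = 25666/89.
The subsidy expands output by 25666/89 − 22936/89 = 2730/89 past the efficient level; on those units the gap between marginal cost and willingness to pay runs from 0 up to 26.
DWL = ½ × 26 × 2730/89 = 35490/89.

Deadweight loss = 35490/89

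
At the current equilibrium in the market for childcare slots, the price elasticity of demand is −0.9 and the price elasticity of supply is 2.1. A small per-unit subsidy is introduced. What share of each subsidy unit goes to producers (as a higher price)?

Producer share = 0.3

For a small subsidy around the equilibrium, the benefit split depends on the relative slopes, which at a point are proportional to the elasticities.
Buyer share = εs/(εs + |εd|) = 2.1/(2.1 + 0.9) = 0.7; seller share = |εd|/(εs + |εd|) = 0.3.
So producers capture 0.3 of the subsidy.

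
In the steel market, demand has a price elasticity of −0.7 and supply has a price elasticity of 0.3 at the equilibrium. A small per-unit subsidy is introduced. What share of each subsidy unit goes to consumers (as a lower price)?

For a small subsidy around the equilibrium, the benefit split depends on the relative slopes, which at a point are proportional to the elasticities.
Buyer share = εs/(εs + |εd|) = 0.3/(0.3 + 0.7) = 0.3; seller share = |εd|/(εs + |εd|) = 0.7.

Consumer share = 0.3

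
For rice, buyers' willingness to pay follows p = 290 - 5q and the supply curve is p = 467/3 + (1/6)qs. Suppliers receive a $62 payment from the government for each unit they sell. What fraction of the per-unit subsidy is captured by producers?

Pre-subsidy: 290 - 5q = 467/3 + (1/6)q gives q* = 26 and p* = 160.
With the subsidy, sellers receive ps = pb + 62 for each unit, where pb is the price buyers pay.
On the curves, pb = 290 - 5q and ps = 467/3 + (1/6)q; the wedge ps − pb = 62 gives 467/3 + (1/6)q − (290 - 5q) = 62, so q' = 38.
Then pb = 290 − 5·38 = 100 and ps = 467/3 + (1/6)·38 = 162.
Buyers' price falls by p* − pb = 160 − 100 = 60; sellers' price rises by ps − p* = 162 − 160 = 2.
So producers capture 2/62 = 1/31 of each unit of subsidy.

Producer share = 1/31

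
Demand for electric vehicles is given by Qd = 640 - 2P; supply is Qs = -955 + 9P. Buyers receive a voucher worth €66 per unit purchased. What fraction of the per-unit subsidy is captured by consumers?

Consumer share = 9/11

Pre-subsidy: 640 - 2P = -955 + 9P gives P* = 145, Q* = 350.
With the rebate, buyers effectively pay Pb = Ps − 66, where Ps is the price sellers receive.
Demand in terms of Ps becomes Qd = 640 − 2(Ps − 66) = 772 - 2Ps. Setting this equal to supply: 772 - 2Ps = -955 + 9Ps, so Ps = 157.
Buyers pay Pb = 157 − 66 = 91; Q' = -955 + 9·157 = 458.
Buyers' price falls by P* − Pb = 145 − 91 = 54; sellers' price rises by Ps − P* = 157 − 145 = 12.
So consumers capture 54/66 = 9/11 of each unit of subsidy.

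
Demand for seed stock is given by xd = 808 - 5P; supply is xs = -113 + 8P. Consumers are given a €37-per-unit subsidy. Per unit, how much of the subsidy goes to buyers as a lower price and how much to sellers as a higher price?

Pre-subsidy: 808 - 5P = -113 + 8P gives P* = 921/13, x* = 5899/13.
With the rebate, buyers effectively pay Pb = Ps − 37, where Ps is the price sellers receive.
Demand in terms of Ps becomes xd = 808 − 5(Ps − 37) = 993 - 5Ps. Setting this equal to supply: 993 - 5Ps = -113 + 8Ps, so Ps = 1106/13.
Buyers pay Pb = 1106/13 − 37 = 625/13; x' = -113 + 8·(1106/13) = 7379/13.
Buyers' price falls by P* − Pb = 921/13 − 625/13 = 296/13; sellers' price rises by Ps − P* = 1106/13 − 921/13 = 185/13.

Buyers gain 296/13 per unit; sellers gain 185/13 per unit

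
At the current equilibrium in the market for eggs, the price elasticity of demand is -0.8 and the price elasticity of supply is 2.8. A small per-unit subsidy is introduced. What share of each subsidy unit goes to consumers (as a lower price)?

For a small subsidy around the equilibrium, the benefit split depends on the relative slopes, which at a point are proportional to the elasticities.
Buyer share = εs/(εs + |εd|) = 2.8/(2.8 + 0.8) = 7/9; seller share = |εd|/(εs + |εd|) = 2/9.

Consumer share = 7/9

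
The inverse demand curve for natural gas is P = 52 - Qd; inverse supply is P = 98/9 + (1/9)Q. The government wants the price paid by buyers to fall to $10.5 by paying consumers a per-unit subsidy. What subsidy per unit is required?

At a buyer price of 10.5, quantity demanded is 52 − 1·10.5 = 41.5.
Sellers supply 41.5 only when they receive Ps = 98/9 + (1/9)·41.5 = 15.5.
s = Ps − Pb = 15.5 − 10.5 = 5.

Required subsidy s = $5 per unit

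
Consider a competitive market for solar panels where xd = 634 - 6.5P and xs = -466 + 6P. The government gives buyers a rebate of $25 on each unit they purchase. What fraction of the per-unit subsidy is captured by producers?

Producer share = 0.52

Pre-subsidy: 634 - 6.5P = -466 + 6P gives P* = 88, x* = 62.
With the rebate, buyers effectively pay Pb = Ps − 25, where Ps is the price sellers receive.
Demand in terms of Ps becomes xd = 634 − 6.5(Ps − 25) = 796.5 - 6.5Ps. Setting this equal to supply: 796.5 - 6.5Ps = -466 + 6Ps, so Ps = 101.
Buyers pay Pb = 101 − 25 = 76; x' = -466 + 6·101 = 140.
Buyers' price falls by P* − Pb = 88 − 76 = 12; sellers' price rises by Ps − P* = 101 − 88 = 13.
So producers capture 13/25 = 0.52 of each unit of subsidy.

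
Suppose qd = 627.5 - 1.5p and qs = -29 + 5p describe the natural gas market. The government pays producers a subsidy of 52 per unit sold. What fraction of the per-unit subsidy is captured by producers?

Producer share = 3/13

Pre-subsidy: 627.5 - 1.5p = -29 + 5p gives p* = 101, q* = 476.
With the subsidy, sellers receive ps = pb + 52 for each unit, where pb is the price buyers pay.
Supply in terms of pb becomes qs = -29 + 5(pb + 52) = 231 + 5pb. Setting this equal to demand: 627.5 - 1.5pb = 231 + 5pb, so pb = 61.
Sellers receive ps = 61 + 52 = 113; q' = 627.5 − 1.5·61 = 536.
Buyers' price falls by p* − pb = 101 − 61 = 40; sellers' price rises by ps − p* = 113 − 101 = 12.
So producers capture 12/52 = 3/13 of each unit of subsidy.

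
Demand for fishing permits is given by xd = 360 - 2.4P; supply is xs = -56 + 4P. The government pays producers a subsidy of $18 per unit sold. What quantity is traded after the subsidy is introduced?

x' = 231

Pre-subsidy: 360 - 2.4P = -56 + 4P gives P* = 65, x* = 204.
With the subsidy, sellers receive Ps = Pb + 18 for each unit, where Pb is the price buyers pay.
Supply in terms of Pb becomes xs = -56 + 4(Pb + 18) = 16 + 4Pb. Setting this equal to demand: 360 - 2.4Pb = 16 + 4Pb, so Pb = 53.75.
Sellers receive Ps = 53.75 + 18 = 71.75; x' = 360 − 2.4·53.75 = 231.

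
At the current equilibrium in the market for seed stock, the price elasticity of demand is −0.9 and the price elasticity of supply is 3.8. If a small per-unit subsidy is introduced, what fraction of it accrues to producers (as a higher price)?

Producer share = 9/47

For a small subsidy around the equilibrium, the benefit split depends on the relative slopes, which at a point are proportional to the elasticities.
Buyer share = εs/(εs + |εd|) = 3.8/(3.8 + 0.9) = 38/47; seller share = |εd|/(εs + |εd|) = 9/47.
So producers capture 9/47 of the subsidy.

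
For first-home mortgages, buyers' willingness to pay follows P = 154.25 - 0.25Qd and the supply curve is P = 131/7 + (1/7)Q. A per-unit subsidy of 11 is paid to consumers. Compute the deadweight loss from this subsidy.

Pre-subsidy: 154.25 - 0.25Q = 131/7 + (1/7)Q gives Q* = 345 and P* = 68.
With the rebate, buyers effectively pay Pb = Ps − 11, where Ps is the price sellers receive.
On the curves, Pb = 154.25 - 0.25Q and Ps = 131/7 + (1/7)Q; the wedge Ps − Pb = 11 gives 131/7 + (1/7)Q − (154.25 - 0.25Q) = 11, so Q' = 373.
Then Pb = 154.25 − 0.25·373 = 61 and Ps = 131/7 + (1/7)·373 = 72.
The subsidy expands output by 373 − 345 = 28 past the efficient level; on those units the gap between marginal cost and willingness to pay runs from 0 up to 11.
DWL = ½ × 11 × 28 = 154.

Deadweight loss = 154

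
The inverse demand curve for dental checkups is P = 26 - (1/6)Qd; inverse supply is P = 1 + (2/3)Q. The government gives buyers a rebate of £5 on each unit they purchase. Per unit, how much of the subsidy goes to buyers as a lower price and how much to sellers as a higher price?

Buyers gain £1 per unit; sellers gain £4 per unit

Pre-subsidy: 26 - (1/6)Q = 1 + (2/3)Q gives Q* = 30 and P* = 21.
With the rebate, buyers effectively pay Pb = Ps − 5, where Ps is the price sellers receive.
On the curves, Pb = 26 - (1/6)Q and Ps = 1 + (2/3)Q; the wedge Ps − Pb = 5 gives 1 + (2/3)Q − (26 - (1/6)Q) = 5, so Q' = 36.
Then Pb = 26 − (1/6)·36 = 20 and Ps = 1 + (2/3)·36 = 25.
Buyers' price falls by P* − Pb = 21 − 20 = 1; sellers' price rises by Ps − P* = 25 − 21 = 4.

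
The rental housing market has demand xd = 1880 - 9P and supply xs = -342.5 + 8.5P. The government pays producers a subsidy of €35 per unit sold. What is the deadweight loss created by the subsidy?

Deadweight loss = €2677.5

Pre-subsidy: 1880 - 9P = -342.5 + 8.5P gives P* = 127, x* = 737.
With the subsidy, sellers receive Ps = Pb + 35 for each unit, where Pb is the price buyers pay.
Supply in terms of Pb becomes xs = -342.5 + 8.5(Pb + 35) = -45 + 8.5Pb. Setting this equal to demand: 1880 - 9Pb = -45 + 8.5Pb, so Pb = 110.
Sellers receive Ps = 110 + 35 = 145; x' = 1880 − 9·110 = 890.
The subsidy expands output by 890 − 737 = 153 past the efficient level; on those units the gap between marginal cost and willingness to pay runs from 0 up to 35.
DWL = ½ × 35 × 153 = 2677.5.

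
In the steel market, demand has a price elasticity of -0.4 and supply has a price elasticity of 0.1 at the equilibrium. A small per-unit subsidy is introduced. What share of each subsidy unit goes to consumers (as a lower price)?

Consumer share = 0.2

For a small subsidy around the equilibrium, the benefit split depends on the relative slopes, which at a point are proportional to the elasticities.
Buyer share = εs/(εs + |εd|) = 0.1/(0.1 + 0.4) = 0.2; seller share = |εd|/(εs + |εd|) = 0.8.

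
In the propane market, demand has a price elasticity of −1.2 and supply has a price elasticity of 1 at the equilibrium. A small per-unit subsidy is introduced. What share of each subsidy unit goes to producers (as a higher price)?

For a small subsidy around the equilibrium, the benefit split depends on the relative slopes, which at a point are proportional to the elasticities.
Buyer share = εs/(εs + |εd|) = 1/(1 + 1.2) = 5/11; seller share = |εd|/(εs + |εd|) = 6/11.
So producers capture 6/11 of the subsidy.

Producer share = 6/11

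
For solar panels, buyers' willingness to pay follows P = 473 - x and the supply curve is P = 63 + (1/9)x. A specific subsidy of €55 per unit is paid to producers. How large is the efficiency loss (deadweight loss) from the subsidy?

Pre-subsidy: 473 - x = 63 + (1/9)x gives x* = 369 and P* = 104.
With the subsidy, sellers receive Ps = Pb + 55 for each unit, where Pb is the price buyers pay.
On the curves, Pb = 473 - x and Ps = 63 + (1/9)x; the wedge Ps − Pb = 55 gives 63 + (1/9)x − (473 - x) = 55, so x' = 418.5.
Then Pb = 473 − 1·418.5 = 54.5 and Ps = 63 + (1/9)·418.5 = 109.5.
The subsidy expands output by 418.5 − 369 = 49.5 past the efficient level; on those units the gap between marginal cost and willingness to pay runs from 0 up to 55.
DWL = ½ × 55 × 49.5 = 1361.25.

Deadweight loss = €1361.25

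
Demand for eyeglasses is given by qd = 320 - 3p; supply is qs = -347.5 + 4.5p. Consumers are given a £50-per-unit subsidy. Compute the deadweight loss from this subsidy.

Pre-subsidy: 320 - 3p = -347.5 + 4.5p gives p* = 89, q* = 53.
With the rebate, buyers effectively pay pb = ps − 50, where ps is the price sellers receive.
Demand in terms of ps becomes qd = 320 − 3(ps − 50) = 470 - 3ps. Setting this equal to supply: 470 - 3ps = -347.5 + 4.5ps, so ps = 109.
Buyers pay pb = 109 − 50 = 59; q' = -347.5 + 4.5·109 = 143.
The subsidy expands output by 143 − 53 = 90 past the efficient level; on those units the gap between marginal cost and willingness to pay runs from 0 up to 50.
DWL = ½ × 50 × 90 = 2250.

Deadweight loss = £2250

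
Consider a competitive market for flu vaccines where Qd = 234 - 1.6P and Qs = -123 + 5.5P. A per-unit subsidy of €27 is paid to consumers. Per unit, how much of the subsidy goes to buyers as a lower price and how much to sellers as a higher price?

Pre-subsidy: 234 - 1.6P = -123 + 5.5P gives P* = 3570/71, Q* = 10902/71.
With the rebate, buyers effectively pay Pb = Ps − 27, where Ps is the price sellers receive.
Demand in terms of Ps becomes Qd = 234 − 1.6(Ps − 27) = 277.2 - 1.6Ps. Setting this equal to supply: 277.2 - 1.6Ps = -123 + 5.5Ps, so Ps = 4002/71.
Buyers pay Pb = 4002/71 − 27 = 2085/71; Q' = -123 + 5.5·(4002/71) = 13278/71.
Buyers' price falls by P* − Pb = 3570/71 − 2085/71 = 1485/71; sellers' price rises by Ps − P* = 4002/71 − 3570/71 = 432/71.

Buyers gain 1485/71 per unit; sellers gain 432/71 per unit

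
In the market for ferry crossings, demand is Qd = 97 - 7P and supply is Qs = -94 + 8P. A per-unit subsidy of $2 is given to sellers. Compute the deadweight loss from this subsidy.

Deadweight loss = 112/15

Pre-subsidy: 97 - 7P = -94 + 8P gives P* = 191/15, Q* = 118/15.
With the subsidy, sellers receive Ps = Pb + 2 for each unit, where Pb is the price buyers pay.
Supply in terms of Pb becomes Qs = -94 + 8(Pb + 2) = -78 + 8Pb. Setting this equal to demand: 97 - 7Pb = -78 + 8Pb, so Pb = 35/3.
Sellers receive Ps = 35/3 + 2 = 41/3; Q' = 97 − 7·(35/3) = 46/3.
The subsidy expands output by 46/3 − 118/15 = 112/15 past the efficient level; on those units the gap between marginal cost and willingness to pay runs from 0 up to 2.
DWL = ½ × 2 × 112/15 = 112/15.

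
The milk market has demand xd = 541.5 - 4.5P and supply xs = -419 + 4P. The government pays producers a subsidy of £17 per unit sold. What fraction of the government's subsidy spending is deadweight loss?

DWL / government spending = 6/23

Pre-subsidy: 541.5 - 4.5P = -419 + 4P gives P* = 113, x* = 33.
With the subsidy, sellers receive Ps = Pb + 17 for each unit, where Pb is the price buyers pay.
Supply in terms of Pb becomes xs = -419 + 4(Pb + 17) = -351 + 4Pb. Setting this equal to demand: 541.5 - 4.5Pb = -351 + 4Pb, so Pb = 105.
Sellers receive Ps = 105 + 17 = 122; x' = 541.5 − 4.5·105 = 69.
ΔCS = ½(33 + 69)(113 − 105) = 408; ΔPS = ½(33 + 69)(122 − 113) = 459.
Government spending = 17 × 69 = 1173.
DWL = ½ × 17 × (69 − 33) = 306; fraction = 306 / 1173 = 6/23.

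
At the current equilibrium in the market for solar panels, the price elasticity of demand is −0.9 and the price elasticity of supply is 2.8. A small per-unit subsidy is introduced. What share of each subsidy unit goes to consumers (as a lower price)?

For a small subsidy around the equilibrium, the benefit split depends on the relative slopes, which at a point are proportional to the elasticities.
Buyer share = εs/(εs + |εd|) = 2.8/(2.8 + 0.9) = 28/37; seller share = |εd|/(εs + |εd|) = 9/37.

Consumer share = 28/37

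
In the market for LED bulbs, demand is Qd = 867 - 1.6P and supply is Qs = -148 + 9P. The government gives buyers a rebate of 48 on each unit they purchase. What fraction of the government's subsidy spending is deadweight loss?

Pre-subsidy: 867 - 1.6P = -148 + 9P gives P* = 5075/53, Q* = 37831/53.
With the rebate, buyers effectively pay Pb = Ps − 48, where Ps is the price sellers receive.
Demand in terms of Ps becomes Qd = 867 − 1.6(Ps − 48) = 943.8 - 1.6Ps. Setting this equal to supply: 943.8 - 1.6Ps = -148 + 9Ps, so Ps = 103.
Buyers pay Pb = 103 − 48 = 55; Q' = -148 + 9·103 = 779.
ΔCS = ½(37831/53 + 779)(5075/53 − 55) = 85447440/2809; ΔPS = ½(37831/53 + 779)(103 − 5075/53) = 15190656/2809.
Government spending = 48 × 779 = 37392.
DWL = ½ × 48 × (779 − 37831/53) = 82944/53; fraction = (82944/53) / 37392 = 1728/41287.

DWL / government spending = 1728/41287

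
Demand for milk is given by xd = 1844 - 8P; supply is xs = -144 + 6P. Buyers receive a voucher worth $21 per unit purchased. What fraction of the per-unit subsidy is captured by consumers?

Consumer share = 3/7

Pre-subsidy: 1844 - 8P = -144 + 6P gives P* = 142, x* = 708.
With the rebate, buyers effectively pay Pb = Ps − 21, where Ps is the price sellers receive.
Demand in terms of Ps becomes xd = 1844 − 8(Ps − 21) = 2012 - 8Ps. Setting this equal to supply: 2012 - 8Ps = -144 + 6Ps, so Ps = 154.
Buyers pay Pb = 154 − 21 = 133; x' = -144 + 6·154 = 780.
Buyers' price falls by P* − Pb = 142 − 133 = 9; sellers' price rises by Ps − P* = 154 − 142 = 12.
So consumers capture 9/21 = 3/7 of each unit of subsidy.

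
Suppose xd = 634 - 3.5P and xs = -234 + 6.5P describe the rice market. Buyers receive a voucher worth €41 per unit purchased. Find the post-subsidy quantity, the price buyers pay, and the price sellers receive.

x' = 423.475; buyers pay €60.15; sellers receive €101.15

Pre-subsidy: 634 - 3.5P = -234 + 6.5P gives P* = 86.8, x* = 330.2.
With the rebate, buyers effectively pay Pb = Ps − 41, where Ps is the price sellers receive.
Demand in terms of Ps becomes xd = 634 − 3.5(Ps − 41) = 777.5 - 3.5Ps. Setting this equal to supply: 777.5 - 3.5Ps = -234 + 6.5Ps, so Ps = 101.15.
Buyers pay Pb = 101.15 − 41 = 60.15; x' = -234 + 6.5·101.15 = 423.475.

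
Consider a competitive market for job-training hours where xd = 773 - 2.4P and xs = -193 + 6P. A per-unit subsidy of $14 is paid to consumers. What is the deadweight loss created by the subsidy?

Deadweight loss = $168

Pre-subsidy: 773 - 2.4P = -193 + 6P gives P* = 115, x* = 497.
With the rebate, buyers effectively pay Pb = Ps − 14, where Ps is the price sellers receive.
Demand in terms of Ps becomes xd = 773 − 2.4(Ps − 14) = 806.6 - 2.4Ps. Setting this equal to supply: 806.6 - 2.4Ps = -193 + 6Ps, so Ps = 119.
Buyers pay Pb = 119 − 14 = 105; x' = -193 + 6·119 = 521.
The subsidy expands output by 521 − 497 = 24 past the efficient level; on those units the gap between marginal cost and willingness to pay runs from 0 up to 14.
DWL = ½ × 14 × 24 = 168.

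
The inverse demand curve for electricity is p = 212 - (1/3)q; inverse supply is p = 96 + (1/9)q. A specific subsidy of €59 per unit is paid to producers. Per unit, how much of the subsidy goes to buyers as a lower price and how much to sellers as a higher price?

Buyers gain €44.25 per unit; sellers gain €14.75 per unit

Pre-subsidy: 212 - (1/3)q = 96 + (1/9)q gives q* = 261 and p* = 125.
With the subsidy, sellers receive ps = pb + 59 for each unit, where pb is the price buyers pay.
On the curves, pb = 212 - (1/3)q and ps = 96 + (1/9)q; the wedge ps − pb = 59 gives 96 + (1/9)q − (212 - (1/3)q) = 59, so q' = 393.75.
Then pb = 212 − (1/3)·393.75 = 80.75 and ps = 96 + (1/9)·393.75 = 139.75.
Buyers' price falls by p* − pb = 125 − 80.75 = 44.25; sellers' price rises by ps − p* = 139.75 − 125 = 14.75.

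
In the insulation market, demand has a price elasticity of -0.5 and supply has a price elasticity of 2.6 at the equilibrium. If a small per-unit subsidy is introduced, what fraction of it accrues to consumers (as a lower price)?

Consumer share = 26/31

For a small subsidy around the equilibrium, the benefit split depends on the relative slopes, which at a point are proportional to the elasticities.
Buyer share = εs/(εs + |εd|) = 2.6/(2.6 + 0.5) = 26/31; seller share = |εd|/(εs + |εd|) = 5/31.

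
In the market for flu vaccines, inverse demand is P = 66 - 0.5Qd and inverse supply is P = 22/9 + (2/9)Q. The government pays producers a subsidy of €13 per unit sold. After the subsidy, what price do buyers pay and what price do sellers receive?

Buyers pay €13; sellers receive €26

Pre-subsidy: 66 - 0.5Q = 22/9 + (2/9)Q gives Q* = 88 and P* = 22.
With the subsidy, sellers receive Ps = Pb + 13 for each unit, where Pb is the price buyers pay.
On the curves, Pb = 66 - 0.5Q and Ps = 22/9 + (2/9)Q; the wedge Ps − Pb = 13 gives 22/9 + (2/9)Q − (66 - 0.5Q) = 13, so Q' = 106.
Then Pb = 66 − 0.5·106 = 13 and Ps = 22/9 + (2/9)·106 = 26.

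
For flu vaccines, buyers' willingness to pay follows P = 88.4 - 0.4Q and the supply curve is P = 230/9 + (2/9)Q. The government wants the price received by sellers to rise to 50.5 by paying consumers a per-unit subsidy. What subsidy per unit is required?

Required subsidy s = 7 per unit

At a seller price of 50.5, quantity supplied is -115 + 4.5·50.5 = 112.25.
Buyers absorb 112.25 only when they pay Pb = 88.4 − 0.4·112.25 = 43.5.
s = Ps − Pb = 50.5 − 43.5 = 7.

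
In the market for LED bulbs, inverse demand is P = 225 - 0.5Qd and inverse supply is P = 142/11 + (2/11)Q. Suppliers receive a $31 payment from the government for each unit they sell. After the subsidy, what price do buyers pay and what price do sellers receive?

Pre-subsidy: 225 - 0.5Q = 142/11 + (2/11)Q gives Q* = 4666/15 and P* = 1042/15.
With the subsidy, sellers receive Ps = Pb + 31 for each unit, where Pb is the price buyers pay.
On the curves, Pb = 225 - 0.5Q and Ps = 142/11 + (2/11)Q; the wedge Ps − Pb = 31 gives 142/11 + (2/11)Q − (225 - 0.5Q) = 31, so Q' = 5348/15.
Then Pb = 225 − 0.5·(5348/15) = 701/15 and Ps = 142/11 + (2/11)·(5348/15) = 1166/15.

Buyers pay 701/15; sellers receive 1166/15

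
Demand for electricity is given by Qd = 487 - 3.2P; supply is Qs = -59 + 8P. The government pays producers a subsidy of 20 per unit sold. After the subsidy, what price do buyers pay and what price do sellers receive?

Buyers pay 965/28; sellers receive 1525/28

Pre-subsidy: 487 - 3.2P = -59 + 8P gives P* = 48.75, Q* = 331.
With the subsidy, sellers receive Ps = Pb + 20 for each unit, where Pb is the price buyers pay.
Supply in terms of Pb becomes Qs = -59 + 8(Pb + 20) = 101 + 8Pb. Setting this equal to demand: 487 - 3.2Pb = 101 + 8Pb, so Pb = 965/28.
Sellers receive Ps = 965/28 + 20 = 1525/28; Q' = 487 − 3.2·(965/28) = 2637/7.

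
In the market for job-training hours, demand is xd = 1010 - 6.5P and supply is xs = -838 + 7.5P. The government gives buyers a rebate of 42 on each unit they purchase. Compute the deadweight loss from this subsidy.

Deadweight loss = 3071.25

Pre-subsidy: 1010 - 6.5P = -838 + 7.5P gives P* = 132, x* = 152.
With the rebate, buyers effectively pay Pb = Ps − 42, where Ps is the price sellers receive.
Demand in terms of Ps becomes xd = 1010 − 6.5(Ps − 42) = 1283 - 6.5Ps. Setting this equal to supply: 1283 - 6.5Ps = -838 + 7.5Ps, so Ps = 151.5.
Buyers pay Pb = 151.5 − 42 = 109.5; x' = -838 + 7.5·151.5 = 298.25.
The subsidy expands output by 298.25 − 152 = 146.25 past the efficient level; on those units the gap between marginal cost and willingness to pay runs from 0 up to 42.
DWL = ½ × 42 × 146.25 = 3071.25.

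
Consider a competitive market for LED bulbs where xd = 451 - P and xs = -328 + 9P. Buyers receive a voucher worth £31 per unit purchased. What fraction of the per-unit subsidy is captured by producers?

Producer share = 0.1

Pre-subsidy: 451 - P = -328 + 9P gives P* = 77.9, x* = 373.1.
With the rebate, buyers effectively pay Pb = Ps − 31, where Ps is the price sellers receive.
Demand in terms of Ps becomes xd = 451 − 1(Ps − 31) = 482 - Ps. Setting this equal to supply: 482 - Ps = -328 + 9Ps, so Ps = 81.
Buyers pay Pb = 81 − 31 = 50; x' = -328 + 9·81 = 401.
Buyers' price falls by P* − Pb = 77.9 − 50 = 27.9; sellers' price rises by Ps − P* = 81 − 77.9 = 3.1.
So producers capture 3.1/31 = 0.1 of each unit of subsidy.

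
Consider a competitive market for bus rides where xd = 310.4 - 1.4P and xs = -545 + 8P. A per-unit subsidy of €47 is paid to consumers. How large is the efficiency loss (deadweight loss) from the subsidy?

Pre-subsidy: 310.4 - 1.4P = -545 + 8P gives P* = 91, x* = 183.
With the rebate, buyers effectively pay Pb = Ps − 47, where Ps is the price sellers receive.
Demand in terms of Ps becomes xd = 310.4 − 1.4(Ps − 47) = 376.2 - 1.4Ps. Setting this equal to supply: 376.2 - 1.4Ps = -545 + 8Ps, so Ps = 98.
Buyers pay Pb = 98 − 47 = 51; x' = -545 + 8·98 = 239.
The subsidy expands output by 239 − 183 = 56 past the efficient level; on those units the gap between marginal cost and willingness to pay runs from 0 up to 47.
DWL = ½ × 47 × 56 = 1316.

Deadweight loss = €1316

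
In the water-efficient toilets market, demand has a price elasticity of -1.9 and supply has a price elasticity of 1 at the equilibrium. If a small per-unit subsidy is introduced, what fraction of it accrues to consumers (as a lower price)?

For a small subsidy around the equilibrium, the benefit split depends on the relative slopes, which at a point are proportional to the elasticities.
Buyer share = εs/(εs + |εd|) = 1/(1 + 1.9) = 10/29; seller share = |εd|/(εs + |εd|) = 19/29.

Consumer share = 10/29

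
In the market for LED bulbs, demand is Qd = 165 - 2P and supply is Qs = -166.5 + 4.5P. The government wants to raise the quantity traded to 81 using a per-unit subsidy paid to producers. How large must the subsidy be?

Required subsidy s = 13 per unit

At Q = 81, invert demand for the buyer price: Pb = (165 − 81)/2 = 42; invert supply for the seller price: Ps = (81 − (-166.5))/4.5 = 55.
The subsidy must fill the gap: s = Ps − Pb = 55 − 42 = 13.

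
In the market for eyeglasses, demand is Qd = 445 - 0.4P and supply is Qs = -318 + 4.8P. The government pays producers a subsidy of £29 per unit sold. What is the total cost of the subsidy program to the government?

Government cost = 748374/65

Pre-subsidy: 445 - 0.4P = -318 + 4.8P gives P* = 3815/26, Q* = 5022/13.
With the subsidy, sellers receive Ps = Pb + 29 for each unit, where Pb is the price buyers pay.
Supply in terms of Pb becomes Qs = -318 + 4.8(Pb + 29) = -178.8 + 4.8Pb. Setting this equal to demand: 445 - 0.4Pb = -178.8 + 4.8Pb, so Pb = 3119/26.
Sellers receive Ps = 3119/26 + 29 = 3873/26; Q' = 445 − 0.4·(3119/26) = 25806/65.
Government outlay = subsidy × quantity = 29 × 25806/65 = 748374/65.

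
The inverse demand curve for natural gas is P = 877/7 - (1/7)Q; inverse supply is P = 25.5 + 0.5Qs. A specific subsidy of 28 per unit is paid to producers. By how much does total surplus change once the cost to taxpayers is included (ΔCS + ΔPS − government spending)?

Pre-subsidy: 877/7 - (1/7)Q = 25.5 + 0.5Q gives Q* = 1397/9 and P* = 928/9.
With the subsidy, sellers receive Ps = Pb + 28 for each unit, where Pb is the price buyers pay.
On the curves, Pb = 877/7 - (1/7)Q and Ps = 25.5 + 0.5Q; the wedge Ps − Pb = 28 gives 25.5 + 0.5Q − (877/7 - (1/7)Q) = 28, so Q' = 1789/9.
Then Pb = 877/7 − (1/7)·(1789/9) = 872/9 and Ps = 25.5 + 0.5·(1789/9) = 1124/9.
ΔCS = ½(1397/9 + 1789/9)(928/9 − 872/9) = 3304/3; ΔPS = ½(1397/9 + 1789/9)(1124/9 − 928/9) = 11564/3.
Government spending = 28 × 1789/9 = 50092/9.
Net change = 3304/3 + 11564/3 − 50092/9 = -5488/9. The loss equals the DWL triangle ½·28·392/9.

Net change in total surplus = -5488/9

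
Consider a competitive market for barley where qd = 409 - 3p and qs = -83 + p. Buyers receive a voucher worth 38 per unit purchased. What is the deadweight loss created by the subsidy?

Pre-subsidy: 409 - 3p = -83 + p gives p* = 123, q* = 40.
With the rebate, buyers effectively pay pb = ps − 38, where ps is the price sellers receive.
Demand in terms of ps becomes qd = 409 − 3(ps − 38) = 523 - 3ps. Setting this equal to supply: 523 - 3ps = -83 + ps, so ps = 151.5.
Buyers pay pb = 151.5 − 38 = 113.5; q' = -83 + 1·151.5 = 68.5.
The subsidy expands output by 68.5 − 40 = 28.5 past the efficient level; on those units the gap between marginal cost and willingness to pay runs from 0 up to 38.
DWL = ½ × 38 × 28.5 = 541.5.

Deadweight loss = 541.5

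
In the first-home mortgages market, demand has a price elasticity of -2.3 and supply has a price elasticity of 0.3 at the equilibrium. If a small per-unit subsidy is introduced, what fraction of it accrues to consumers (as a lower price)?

Consumer share = 3/26

For a small subsidy around the equilibrium, the benefit split depends on the relative slopes, which at a point are proportional to the elasticities.
Buyer share = εs/(εs + |εd|) = 0.3/(0.3 + 2.3) = 3/26; seller share = |εd|/(εs + |εd|) = 23/26.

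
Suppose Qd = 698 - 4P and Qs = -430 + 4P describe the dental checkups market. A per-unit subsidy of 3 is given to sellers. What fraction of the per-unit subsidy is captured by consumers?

Pre-subsidy: 698 - 4P = -430 + 4P gives P* = 141, Q* = 134.
With the subsidy, sellers receive Ps = Pb + 3 for each unit, where Pb is the price buyers pay.
Supply in terms of Pb becomes Qs = -430 + 4(Pb + 3) = -418 + 4Pb. Setting this equal to demand: 698 - 4Pb = -418 + 4Pb, so Pb = 139.5.
Sellers receive Ps = 139.5 + 3 = 142.5; Q' = 698 − 4·139.5 = 140.
Buyers' price falls by P* − Pb = 141 − 139.5 = 1.5; sellers' price rises by Ps − P* = 142.5 − 141 = 1.5.
So consumers capture 1.5/3 = 0.5 of each unit of subsidy.

Consumer share = 0.5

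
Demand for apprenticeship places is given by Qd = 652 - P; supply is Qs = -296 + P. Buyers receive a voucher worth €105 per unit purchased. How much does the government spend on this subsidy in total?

Government cost = €24202.5

Pre-subsidy: 652 - P = -296 + P gives P* = 474, Q* = 178.
With the rebate, buyers effectively pay Pb = Ps − 105, where Ps is the price sellers receive.
Demand in terms of Ps becomes Qd = 652 − 1(Ps − 105) = 757 - Ps. Setting this equal to supply: 757 - Ps = -296 + Ps, so Ps = 526.5.
Buyers pay Pb = 526.5 − 105 = 421.5; Q' = -296 + 1·526.5 = 230.5.
Government outlay = subsidy × quantity = 105 × 230.5 = 24202.5.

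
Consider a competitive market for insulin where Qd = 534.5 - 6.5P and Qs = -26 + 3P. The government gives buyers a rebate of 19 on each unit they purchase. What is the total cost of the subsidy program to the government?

Pre-subsidy: 534.5 - 6.5P = -26 + 3P gives P* = 59, Q* = 151.
With the rebate, buyers effectively pay Pb = Ps − 19, where Ps is the price sellers receive.
Demand in terms of Ps becomes Qd = 534.5 − 6.5(Ps − 19) = 658 - 6.5Ps. Setting this equal to supply: 658 - 6.5Ps = -26 + 3Ps, so Ps = 72.
Buyers pay Pb = 72 − 19 = 53; Q' = -26 + 3·72 = 190.
Government outlay = subsidy × quantity = 19 × 190 = 3610.

Government cost = 3610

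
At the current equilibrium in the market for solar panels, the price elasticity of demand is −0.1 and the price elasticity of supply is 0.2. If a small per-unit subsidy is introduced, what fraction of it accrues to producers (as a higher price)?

For a small subsidy around the equilibrium, the benefit split depends on the relative slopes, which at a point are proportional to the elasticities.
Buyer share = εs/(εs + |εd|) = 0.2/(0.2 + 0.1) = 2/3; seller share = |εd|/(εs + |εd|) = 1/3.
So producers capture 1/3 of the subsidy.

Producer share = 1/3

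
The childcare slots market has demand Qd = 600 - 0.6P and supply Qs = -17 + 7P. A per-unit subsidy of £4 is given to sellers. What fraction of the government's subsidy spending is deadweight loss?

Pre-subsidy: 600 - 0.6P = -17 + 7P gives P* = 3085/38, Q* = 20949/38.
With the subsidy, sellers receive Ps = Pb + 4 for each unit, where Pb is the price buyers pay.
Supply in terms of Pb becomes Qs = -17 + 7(Pb + 4) = 11 + 7Pb. Setting this equal to demand: 600 - 0.6Pb = 11 + 7Pb, so Pb = 77.5.
Sellers receive Ps = 77.5 + 4 = 81.5; Q' = 600 − 0.6·77.5 = 553.5.
ΔCS = ½(20949/38 + 553.5)(3085/38 − 77.5) = 734685/361; ΔPS = ½(20949/38 + 553.5)(81.5 − 3085/38) = 62973/361.
Government spending = 4 × 553.5 = 2214.
DWL = ½ × 4 × (553.5 − 20949/38) = 84/19; fraction = (84/19) / 2214 = 14/7011.

DWL / government spending = 14/7011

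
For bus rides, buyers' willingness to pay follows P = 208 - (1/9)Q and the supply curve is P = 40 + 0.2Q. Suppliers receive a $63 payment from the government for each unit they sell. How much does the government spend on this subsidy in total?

Pre-subsidy: 208 - (1/9)Q = 40 + 0.2Q gives Q* = 540 and P* = 148.
With the subsidy, sellers receive Ps = Pb + 63 for each unit, where Pb is the price buyers pay.
On the curves, Pb = 208 - (1/9)Q and Ps = 40 + 0.2Q; the wedge Ps − Pb = 63 gives 40 + 0.2Q − (208 - (1/9)Q) = 63, so Q' = 742.5.
Then Pb = 208 − (1/9)·742.5 = 125.5 and Ps = 40 + 0.2·742.5 = 188.5.
Government outlay = subsidy × quantity = 63 × 742.5 = 46777.5.

Government cost = $46777.5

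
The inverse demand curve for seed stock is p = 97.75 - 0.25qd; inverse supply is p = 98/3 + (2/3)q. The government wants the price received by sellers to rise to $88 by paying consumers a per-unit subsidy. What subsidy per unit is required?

At a seller price of 88, quantity supplied is -49 + 1.5·88 = 83.
Buyers absorb 83 only when they pay pb = 97.75 − 0.25·83 = 77.
s = ps − pb = 88 − 77 = 11.

Required subsidy s = $11 per unit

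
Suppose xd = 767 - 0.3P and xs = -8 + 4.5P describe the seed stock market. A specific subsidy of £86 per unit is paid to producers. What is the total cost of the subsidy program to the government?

Government cost = £63876.5

Pre-subsidy: 767 - 0.3P = -8 + 4.5P gives P* = 3875/24, x* = 718.5625.
With the subsidy, sellers receive Ps = Pb + 86 for each unit, where Pb is the price buyers pay.
Supply in terms of Pb becomes xs = -8 + 4.5(Pb + 86) = 379 + 4.5Pb. Setting this equal to demand: 767 - 0.3Pb = 379 + 4.5Pb, so Pb = 485/6.
Sellers receive Ps = 485/6 + 86 = 1001/6; x' = 767 − 0.3·(485/6) = 742.75.
Government outlay = subsidy × quantity = 86 × 742.75 = 63876.5.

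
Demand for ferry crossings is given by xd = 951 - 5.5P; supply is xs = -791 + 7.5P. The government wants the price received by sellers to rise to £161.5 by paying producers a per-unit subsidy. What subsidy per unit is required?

Required subsidy s = £65 per unit

At a seller price of 161.5, quantity supplied is -791 + 7.5·161.5 = 420.25.
Buyers absorb 420.25 only when they pay Pb with 951 − 5.5·Pb = 420.25, i.e. Pb = 96.5.
s = Ps − Pb = 161.5 − 96.5 = 65.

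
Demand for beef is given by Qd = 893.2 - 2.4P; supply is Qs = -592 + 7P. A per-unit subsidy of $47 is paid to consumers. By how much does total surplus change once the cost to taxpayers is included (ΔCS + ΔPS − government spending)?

Net change in total surplus = -$1974

Pre-subsidy: 893.2 - 2.4P = -592 + 7P gives P* = 158, Q* = 514.
With the rebate, buyers effectively pay Pb = Ps − 47, where Ps is the price sellers receive.
Demand in terms of Ps becomes Qd = 893.2 − 2.4(Ps − 47) = 1006 - 2.4Ps. Setting this equal to supply: 1006 - 2.4Ps = -592 + 7Ps, so Ps = 170.
Buyers pay Pb = 170 − 47 = 123; Q' = -592 + 7·170 = 598.
ΔCS = ½(514 + 598)(158 − 123) = 19460; ΔPS = ½(514 + 598)(170 − 158) = 6672.
Government spending = 47 × 598 = 28106.
Net change = 19460 + 6672 − 28106 = -1974. The loss equals the DWL triangle ½·47·84.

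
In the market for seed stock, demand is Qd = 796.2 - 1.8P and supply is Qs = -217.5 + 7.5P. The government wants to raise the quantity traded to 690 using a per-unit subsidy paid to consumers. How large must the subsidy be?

Required subsidy s = 62 per unit

At Q = 690, invert demand for the buyer price: Pb = (796.2 − 690)/1.8 = 59; invert supply for the seller price: Ps = (690 − (-217.5))/7.5 = 121.
The subsidy must fill the gap: s = Ps − Pb = 121 − 59 = 62.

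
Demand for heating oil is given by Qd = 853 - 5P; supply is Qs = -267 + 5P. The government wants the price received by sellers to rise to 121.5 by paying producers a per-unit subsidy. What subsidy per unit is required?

At a seller price of 121.5, quantity supplied is -267 + 5·121.5 = 340.5.
Buyers absorb 340.5 only when they pay Pb with 853 − 5·Pb = 340.5, i.e. Pb = 102.5.
s = Ps − Pb = 121.5 − 102.5 = 19.

Required subsidy s = 19 per unit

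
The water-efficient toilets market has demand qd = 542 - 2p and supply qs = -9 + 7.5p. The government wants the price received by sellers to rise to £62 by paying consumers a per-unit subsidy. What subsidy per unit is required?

At a seller price of 62, quantity supplied is -9 + 7.5·62 = 456.
Buyers absorb 456 only when they pay pb with 542 − 2·pb = 456, i.e. pb = 43.
s = ps − pb = 62 − 43 = 19.

Required subsidy s = £19 per unit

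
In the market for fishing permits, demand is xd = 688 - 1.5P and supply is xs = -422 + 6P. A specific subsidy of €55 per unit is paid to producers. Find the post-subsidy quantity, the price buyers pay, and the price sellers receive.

Pre-subsidy: 688 - 1.5P = -422 + 6P gives P* = 148, x* = 466.
With the subsidy, sellers receive Ps = Pb + 55 for each unit, where Pb is the price buyers pay.
Supply in terms of Pb becomes xs = -422 + 6(Pb + 55) = -92 + 6Pb. Setting this equal to demand: 688 - 1.5Pb = -92 + 6Pb, so Pb = 104.
Sellers receive Ps = 104 + 55 = 159; x' = 688 − 1.5·104 = 532.

x' = 532; buyers pay €104; sellers receive €159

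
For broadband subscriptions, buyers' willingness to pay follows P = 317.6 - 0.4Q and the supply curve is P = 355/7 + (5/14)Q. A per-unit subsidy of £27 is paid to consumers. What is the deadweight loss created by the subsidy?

Pre-subsidy: 317.6 - 0.4Q = 355/7 + (5/14)Q gives Q* = 18682/53 and P* = 9360/53.
With the rebate, buyers effectively pay Pb = Ps − 27, where Ps is the price sellers receive.
On the curves, Pb = 317.6 - 0.4Q and Ps = 355/7 + (5/14)Q; the wedge Ps − Pb = 27 gives 355/7 + (5/14)Q − (317.6 - 0.4Q) = 27, so Q' = 20572/53.
Then Pb = 317.6 − 0.4·(20572/53) = 8604/53 and Ps = 355/7 + (5/14)·(20572/53) = 10035/53.
The subsidy expands output by 20572/53 − 18682/53 = 1890/53 past the efficient level; on those units the gap between marginal cost and willingness to pay runs from 0 up to 27.
DWL = ½ × 27 × 1890/53 = 25515/53.

Deadweight loss = 25515/53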